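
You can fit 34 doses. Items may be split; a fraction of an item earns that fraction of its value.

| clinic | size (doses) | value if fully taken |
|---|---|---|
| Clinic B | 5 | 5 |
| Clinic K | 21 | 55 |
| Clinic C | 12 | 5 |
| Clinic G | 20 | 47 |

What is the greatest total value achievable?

85.55

Best value per unit of size first: Clinic K 55/21≈2.62, Clinic G 47/20≈2.35, Clinic B 5/5≈1, Clinic C 5/12≈0.417.
All 21 doses of Clinic K fit (value 55) ; 13 remain.
Only 13 doses remain; take 13/20 of Clinic G for value 47×13/20 = 30.55.
Total value = 85.55.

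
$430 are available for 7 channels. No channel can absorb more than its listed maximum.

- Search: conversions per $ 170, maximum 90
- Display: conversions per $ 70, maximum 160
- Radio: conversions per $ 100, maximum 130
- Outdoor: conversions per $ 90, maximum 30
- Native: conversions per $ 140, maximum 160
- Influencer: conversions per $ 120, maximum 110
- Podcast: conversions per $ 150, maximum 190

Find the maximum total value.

64800

Rank by conversions per $: Search 170 > Podcast 150 > Native 140 > Influencer 120 > Radio 100 > Outdoor 90 > Display 70.
Give Search 90 to hit its cap of 90 → 340 left.
Podcast: +190 to 190 (cap) → 150 left.
Native: +150 (room for 160) → 150. Pool exhausted.
Total = 170×90 + 140×150 + 150×190 = 64800.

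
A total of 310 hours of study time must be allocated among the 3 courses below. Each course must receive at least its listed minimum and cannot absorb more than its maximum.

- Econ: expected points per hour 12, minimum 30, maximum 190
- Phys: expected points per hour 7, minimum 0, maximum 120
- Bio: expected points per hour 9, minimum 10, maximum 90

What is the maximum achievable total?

3300

Meeting every minimum uses 30+0+10 = 40 hours, leaving 270.
Rank by expected points per hour: Econ 12 > Bio 9 > Phys 7.
Give Econ 160 more to hit its cap of 190 → 110 left.
Bio: +80 to 90 (cap) → 30 left.
Phys: +30 (room for 120) → 30. Pool exhausted.
Total = 12×190 + 7×30 + 9×90 = 3300.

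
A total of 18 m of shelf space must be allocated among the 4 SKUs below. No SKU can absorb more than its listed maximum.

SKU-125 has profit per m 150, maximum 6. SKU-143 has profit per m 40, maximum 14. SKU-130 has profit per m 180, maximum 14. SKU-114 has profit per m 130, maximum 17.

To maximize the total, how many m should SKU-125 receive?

4

Rank by profit per m: SKU-130 180 > SKU-125 150 > SKU-114 130 > SKU-143 40.
SKU-130: +14 to 14 (cap) ; 4 left.
Only 4 left; SKU-125 takes them to reach 4.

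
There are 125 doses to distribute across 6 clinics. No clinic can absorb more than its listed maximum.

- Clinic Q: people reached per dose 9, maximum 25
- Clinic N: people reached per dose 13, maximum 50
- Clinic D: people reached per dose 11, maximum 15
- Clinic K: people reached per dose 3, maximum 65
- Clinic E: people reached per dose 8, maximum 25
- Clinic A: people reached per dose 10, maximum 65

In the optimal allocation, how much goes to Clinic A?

Highest people reached per dose first: Clinic N 13 > Clinic D 11 > Clinic A 10 > Clinic Q 9 > Clinic E 8 > Clinic K 3.
Clinic N takes 50 to reach its cap of 50 → 75 left.
Clinic D takes 15 to reach its cap of 15 → 60 left.
Clinic A has room for 65 but only 60 remain, so it gets 60.

60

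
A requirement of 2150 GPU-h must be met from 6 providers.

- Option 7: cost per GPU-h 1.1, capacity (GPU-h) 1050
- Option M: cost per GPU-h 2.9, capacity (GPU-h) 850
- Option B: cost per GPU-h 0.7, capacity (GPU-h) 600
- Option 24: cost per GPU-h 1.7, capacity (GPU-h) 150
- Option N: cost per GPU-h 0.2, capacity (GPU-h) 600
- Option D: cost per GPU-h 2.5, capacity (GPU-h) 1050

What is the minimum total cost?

1585

Cheapest first:
Option N at 0.2: take all 600 GPU-h — 1550 still needed.
Take 600 from Option B at 0.7 — need 950 more.
Take 950 from Option 7 at 1.1 to finish.
Option 24, Option D, Option M: unused.
Cost = 600×0.2 + 600×0.7 + 950×1.1 = 1585.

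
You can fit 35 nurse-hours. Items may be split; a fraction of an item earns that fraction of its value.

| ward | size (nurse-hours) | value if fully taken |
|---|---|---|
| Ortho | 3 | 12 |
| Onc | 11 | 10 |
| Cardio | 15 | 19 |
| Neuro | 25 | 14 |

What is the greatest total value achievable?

44.36

Sort by value density: Ortho 12/3≈4, Cardio 19/15≈1.27, Onc 10/11≈0.909, Neuro 14/25≈0.56.
Ortho: take in full, 3 nurse-hours for value 12 → 32 left.
Cardio: take in full, 15 nurse-hours for value 19 → 17 left.
Onc: take in full, 11 nurse-hours for value 10 → 6 left.
Fill the last 6 nurse-hours with part of Neuro: 6/25 of it earns 3.36.
Total value = 44.36.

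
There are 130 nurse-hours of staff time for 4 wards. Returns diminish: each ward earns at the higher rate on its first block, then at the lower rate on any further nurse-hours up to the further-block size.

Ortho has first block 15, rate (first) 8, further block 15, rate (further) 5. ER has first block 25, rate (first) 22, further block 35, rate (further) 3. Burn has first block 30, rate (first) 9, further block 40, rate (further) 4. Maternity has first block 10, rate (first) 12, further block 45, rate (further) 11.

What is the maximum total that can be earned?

Rank every tier by rate: ER/first 22 > Maternity/first 12 > Maternity/second 11 > Burn/first 9 > Ortho/first 8 > Ortho/second 5 > Burn/second 4 > ER/second 3.
ER/first (22): +25 ; 105 left.
Fill Maternity first block (10 at 12) ; 95 left.
Maternity/second (11): +45 ; 50 left.
Burn/first (9): +30 ; 20 left.
Ortho first at 8: fill all 15 ; 5 left.
5 remain; put them into Ortho second at 5.
Total = 22×25 + 12×10 + 11×45 + 9×30 + 8×15 + 5×5 = 1580.

1580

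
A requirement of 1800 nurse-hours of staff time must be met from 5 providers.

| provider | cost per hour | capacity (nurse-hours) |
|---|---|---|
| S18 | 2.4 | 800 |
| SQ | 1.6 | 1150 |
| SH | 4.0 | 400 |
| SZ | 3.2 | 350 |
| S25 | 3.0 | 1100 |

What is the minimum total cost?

Cheapest first:
SQ at 1.6: take all 1150 nurse-hours ; 650 still needed.
Take 650 from S18 at 2.4 to finish.
S25, SZ, SH: unused.
Cost = 1150×1.6 + 650×2.4 = 3400.

3400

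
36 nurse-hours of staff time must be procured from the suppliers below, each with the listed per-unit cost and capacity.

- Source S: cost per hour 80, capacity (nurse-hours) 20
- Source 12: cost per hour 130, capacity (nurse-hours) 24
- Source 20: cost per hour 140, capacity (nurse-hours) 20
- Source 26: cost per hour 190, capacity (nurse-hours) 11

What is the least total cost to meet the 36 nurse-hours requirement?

Cheapest first:
Source S (80): use full 20 → 16 nurse-hours to go.
Source 12 (130): take the remaining 16 → done.
Source 20, Source 26: unused.
Cost = 20×80 + 16×130 = 3680.

3680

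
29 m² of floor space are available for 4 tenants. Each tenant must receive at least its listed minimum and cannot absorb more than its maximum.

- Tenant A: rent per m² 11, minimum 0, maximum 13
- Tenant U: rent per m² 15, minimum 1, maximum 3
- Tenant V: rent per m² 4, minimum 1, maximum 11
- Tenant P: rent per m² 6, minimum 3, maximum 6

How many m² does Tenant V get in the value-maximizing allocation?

7

Meeting every minimum uses 0+1+1+3 = 5 m², leaving 24.
Order the tenants by rent per m²: Tenant U 15 > Tenant A 11 > Tenant P 6 > Tenant V 4.
Tenant U: +2 to 3 (cap) — 22 left.
Tenant A takes 13 more to reach its cap of 13 — 9 left.
Tenant P takes 3 more to reach its cap of 6 — 6 left.
Tenant V: +6 (room for 10) → 7. Pool exhausted.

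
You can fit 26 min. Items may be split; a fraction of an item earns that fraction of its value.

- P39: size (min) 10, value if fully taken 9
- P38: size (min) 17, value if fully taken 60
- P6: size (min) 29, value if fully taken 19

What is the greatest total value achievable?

Rank by value-to-size ratio: P38 60/17≈3.53, P39 9/10≈0.9, P6 19/29≈0.655.
Take all of P38 (17 min, value 60) → 9 min left.
Only 9 min remain; take 9/10 of P39 for value 9×9/10 = 8.1.
Total value = 68.1.

68.1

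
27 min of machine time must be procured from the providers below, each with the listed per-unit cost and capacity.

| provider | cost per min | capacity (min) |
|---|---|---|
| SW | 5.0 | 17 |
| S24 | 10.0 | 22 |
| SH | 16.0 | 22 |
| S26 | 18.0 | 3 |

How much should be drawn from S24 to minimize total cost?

Cheapest first:
SW at 5.0: take all 17 min — 10 still needed.
Take 10 from S24 at 10.0 to finish.
SH, S26: unused.

10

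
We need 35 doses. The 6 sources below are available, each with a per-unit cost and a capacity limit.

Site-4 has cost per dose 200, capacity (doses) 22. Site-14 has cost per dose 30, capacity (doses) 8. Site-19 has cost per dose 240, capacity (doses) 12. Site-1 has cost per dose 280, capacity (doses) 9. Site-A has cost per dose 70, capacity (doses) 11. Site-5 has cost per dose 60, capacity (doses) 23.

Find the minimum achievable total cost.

Cheapest first:
Take 8 from Site-14 at 30 → need 27 more.
Take 23 from Site-5 at 60 → need 4 more.
Take 4 from Site-A at 70 to finish.
Site-4, Site-19, Site-1: unused.
Cost = 8×30 + 23×60 + 4×70 = 1900.

1900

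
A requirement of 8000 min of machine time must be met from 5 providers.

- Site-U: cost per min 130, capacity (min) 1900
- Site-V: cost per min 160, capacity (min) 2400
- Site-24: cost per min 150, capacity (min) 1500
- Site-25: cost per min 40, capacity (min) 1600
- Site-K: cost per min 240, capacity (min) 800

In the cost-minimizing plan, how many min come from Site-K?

600

Fill from the cheapest provider first.
Take 1600 from Site-25 at 40 — need 6400 more.
Site-U (130): use full 1900 — 4500 min to go.
Site-24 (150): use full 1500 — 3000 min to go.
Site-V (160): use full 2400 — 600 min to go.
Site-K (240): take the remaining 600 — done.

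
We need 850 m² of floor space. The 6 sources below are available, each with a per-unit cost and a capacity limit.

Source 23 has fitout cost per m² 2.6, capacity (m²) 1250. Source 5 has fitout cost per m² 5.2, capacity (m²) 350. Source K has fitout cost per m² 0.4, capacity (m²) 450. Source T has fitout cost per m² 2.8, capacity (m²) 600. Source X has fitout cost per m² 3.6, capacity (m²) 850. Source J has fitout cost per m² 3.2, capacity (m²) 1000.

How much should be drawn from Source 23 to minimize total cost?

400

Cheapest first:
Source K at 0.4: take all 450 m² → 400 still needed.
Source 23 at 2.6: take 400 of its 1250 → requirement met.
Source T, Source J, Source X, Source 5: unused.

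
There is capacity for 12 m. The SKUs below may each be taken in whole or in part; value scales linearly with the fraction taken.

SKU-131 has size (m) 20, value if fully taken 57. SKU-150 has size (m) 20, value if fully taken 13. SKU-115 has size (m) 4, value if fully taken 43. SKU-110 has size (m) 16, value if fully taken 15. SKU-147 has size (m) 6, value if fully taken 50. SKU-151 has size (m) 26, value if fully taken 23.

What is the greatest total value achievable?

Rank by value-to-size ratio: SKU-115 43/4≈10.8, SKU-147 50/6≈8.33, SKU-131 57/20≈2.85, SKU-110 15/16≈0.938, SKU-151 23/26≈0.885, SKU-150 13/20≈0.65.
Take all of SKU-115 (4 m, value 43) → 8 m left.
Take all of SKU-147 (6 m, value 50) → 2 m left.
Only 2 m remain; take 2/20 of SKU-131 for value 57×2/20 = 5.7.
Total value = 98.7.

98.7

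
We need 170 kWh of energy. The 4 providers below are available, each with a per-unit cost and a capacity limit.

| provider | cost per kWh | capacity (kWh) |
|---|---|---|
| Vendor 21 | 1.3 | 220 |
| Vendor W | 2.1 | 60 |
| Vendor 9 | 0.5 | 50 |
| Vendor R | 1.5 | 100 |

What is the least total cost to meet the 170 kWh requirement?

181

Cheapest first:
Vendor 9 (0.5): use full 50 ; 120 kWh to go.
Take 120 from Vendor 21 at 1.3 to finish.
Vendor R, Vendor W: unused.
Cost = 50×0.5 + 120×1.3 = 181.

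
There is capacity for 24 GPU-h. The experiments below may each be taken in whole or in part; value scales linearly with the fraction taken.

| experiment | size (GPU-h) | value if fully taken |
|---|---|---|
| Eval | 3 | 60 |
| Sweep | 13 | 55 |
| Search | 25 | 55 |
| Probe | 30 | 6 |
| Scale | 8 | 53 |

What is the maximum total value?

Best value per unit of size first: Eval 60/3≈20, Scale 53/8≈6.62, Sweep 55/13≈4.23, Search 55/25≈2.2, Probe 6/30≈0.2.
Eval: take in full, 3 GPU-h for value 60 ; 21 left.
Scale: take in full, 8 GPU-h for value 53 ; 13 left.
All 13 GPU-h of Sweep fit (value 55) ; 0 remain.
Total value = 168.

168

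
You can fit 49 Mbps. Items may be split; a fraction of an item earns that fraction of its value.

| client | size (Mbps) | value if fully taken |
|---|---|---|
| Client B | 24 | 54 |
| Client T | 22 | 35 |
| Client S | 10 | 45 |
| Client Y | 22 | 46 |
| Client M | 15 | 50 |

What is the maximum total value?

149

Rank by value-to-size ratio: Client S 45/10≈4.5, Client M 50/15≈3.33, Client B 54/24≈2.25, Client Y 46/22≈2.09, Client T 35/22≈1.59.
Take all of Client S (10 Mbps, value 45) — 39 Mbps left.
All 15 Mbps of Client M fit (value 50) — 24 remain.
Client B: take in full, 24 Mbps for value 54 — 0 left.
Total value = 149.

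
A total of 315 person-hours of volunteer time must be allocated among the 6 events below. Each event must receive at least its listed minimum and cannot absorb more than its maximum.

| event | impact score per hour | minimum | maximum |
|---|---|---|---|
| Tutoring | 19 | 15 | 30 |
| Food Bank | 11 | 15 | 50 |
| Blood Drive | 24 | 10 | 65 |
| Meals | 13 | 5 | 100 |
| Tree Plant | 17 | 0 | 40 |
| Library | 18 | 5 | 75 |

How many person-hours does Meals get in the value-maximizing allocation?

Meeting every minimum uses 15+15+10+5+0+5 = 50 person-hours, leaving 265.
Highest impact score per hour first: Blood Drive 24 > Tutoring 19 > Library 18 > Tree Plant 17 > Meals 13 > Food Bank 11.
Give Blood Drive 55 more to hit its cap of 65 → 210 left.
Tutoring takes 15 more to reach its cap of 30 → 195 left.
Library takes 70 more to reach its cap of 75 → 125 left.
Tree Plant takes 40 more to reach its cap of 40 → 85 left.
Meals: +85 (room for 95) → 90. Pool exhausted.

90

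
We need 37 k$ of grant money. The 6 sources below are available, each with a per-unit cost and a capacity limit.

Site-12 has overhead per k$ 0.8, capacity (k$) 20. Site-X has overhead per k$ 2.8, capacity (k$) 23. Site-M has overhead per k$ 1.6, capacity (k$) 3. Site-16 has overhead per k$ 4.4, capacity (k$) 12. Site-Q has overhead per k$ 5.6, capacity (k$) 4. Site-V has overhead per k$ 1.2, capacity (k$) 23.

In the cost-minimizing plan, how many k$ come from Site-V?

17

Use sources in increasing cost order.
Site-12 at 0.8: take all 20 k$ → 17 still needed.
Site-V at 1.2: take 17 of its 23 → requirement met.
Site-M, Site-X, Site-16, Site-Q: unused.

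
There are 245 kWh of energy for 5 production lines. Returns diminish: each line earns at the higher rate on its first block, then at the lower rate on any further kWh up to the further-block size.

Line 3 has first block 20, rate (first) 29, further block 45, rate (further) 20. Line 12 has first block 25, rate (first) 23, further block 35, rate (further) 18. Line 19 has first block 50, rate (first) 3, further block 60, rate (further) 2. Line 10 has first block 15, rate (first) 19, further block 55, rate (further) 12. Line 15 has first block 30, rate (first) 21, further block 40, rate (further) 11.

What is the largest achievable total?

Treat each block as its own option and order by rate: Line 3/tier1 29 > Line 12/tier1 23 > Line 15/tier1 21 > Line 3/tier2 20 > Line 10/tier1 19 > Line 12/tier2 18 > Line 10/tier2 12 > Line 15/tier2 11 > Line 19/tier1 3 > Line 19/tier2 2.
Line 3 tier1 at 29: fill all 20 → 225 left.
Fill Line 12 tier1 block (25 at 23) → 200 left.
Fill Line 15 tier1 block (30 at 21) → 170 left.
Fill Line 3 tier2 block (45 at 20) → 125 left.
Fill Line 10 tier1 block (15 at 19) → 110 left.
Line 12/tier2 (18): +35 → 75 left.
Fill Line 10 tier2 block (55 at 12) → 20 left.
Line 15/tier2: +20 of 40 at 11; pool empty.
Total = 29×20 + 23×25 + 21×30 + 20×45 + 19×15 + 18×35 + 12×55 + 11×20 = 4480.

4480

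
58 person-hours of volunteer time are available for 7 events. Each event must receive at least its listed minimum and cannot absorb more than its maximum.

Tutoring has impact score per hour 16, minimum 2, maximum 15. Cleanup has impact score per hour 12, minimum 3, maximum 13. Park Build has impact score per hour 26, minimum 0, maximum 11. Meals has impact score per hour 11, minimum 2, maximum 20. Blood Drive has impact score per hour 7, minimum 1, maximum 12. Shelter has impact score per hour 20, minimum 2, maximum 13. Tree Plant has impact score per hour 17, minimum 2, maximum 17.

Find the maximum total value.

Meeting every minimum uses 2+3+0+2+1+2+2 = 12 person-hours, leaving 46.
Rank by impact score per hour: Park Build 26 > Shelter 20 > Tree Plant 17 > Tutoring 16 > Cleanup 12 > Meals 11 > Blood Drive 7.
Give Park Build 11 more to hit its cap of 11 → 35 left.
Shelter: +11 to 13 (cap) → 24 left.
Tree Plant: +15 to 17 (cap) → 9 left.
Tutoring has room for 13 more but only 9 remain, so it gets 11.
Total = 16×11 + 12×3 + 26×11 + 11×2 + 7×1 + 20×13 + 17×17 = 1076.

1076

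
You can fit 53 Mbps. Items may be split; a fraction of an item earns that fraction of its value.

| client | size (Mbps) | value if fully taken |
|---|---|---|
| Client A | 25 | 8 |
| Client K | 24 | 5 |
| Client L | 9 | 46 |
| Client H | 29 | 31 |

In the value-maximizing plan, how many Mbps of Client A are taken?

Sort by value density: Client L 46/9≈5.11, Client H 31/29≈1.07, Client A 8/25≈0.32, Client K 5/24≈0.208.
Client L: take in full, 9 Mbps for value 46 ; 44 left.
Client H: take in full, 29 Mbps for value 31 ; 15 left.
Fill the last 15 Mbps with part of Client A: 15/25 of it earns 4.8.

15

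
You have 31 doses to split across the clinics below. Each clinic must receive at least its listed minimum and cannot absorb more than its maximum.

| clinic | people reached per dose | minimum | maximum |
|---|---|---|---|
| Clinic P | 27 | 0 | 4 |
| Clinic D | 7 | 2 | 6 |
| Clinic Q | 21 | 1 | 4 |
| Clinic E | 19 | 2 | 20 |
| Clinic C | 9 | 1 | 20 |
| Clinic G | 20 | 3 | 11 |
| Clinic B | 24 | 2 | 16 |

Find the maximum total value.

676

Meeting every minimum uses 0+2+1+2+1+3+2 = 11 doses, leaving 20.
Highest people reached per dose first: Clinic P 27 > Clinic B 24 > Clinic Q 21 > Clinic G 20 > Clinic E 19 > Clinic C 9 > Clinic D 7.
Clinic P: +4 to 4 (cap) → 16 left.
Give Clinic B 14 more to hit its cap of 16 → 2 left.
Only 2 left; Clinic Q takes them to reach 3.
Total = 27×4 + 7×2 + 21×3 + 19×2 + 9×1 + 20×3 + 24×16 = 676.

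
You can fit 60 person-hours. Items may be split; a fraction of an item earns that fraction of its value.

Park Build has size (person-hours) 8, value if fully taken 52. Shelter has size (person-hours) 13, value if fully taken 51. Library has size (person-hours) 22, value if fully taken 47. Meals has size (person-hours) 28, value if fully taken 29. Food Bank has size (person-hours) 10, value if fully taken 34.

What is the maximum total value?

191.25

Rank by value-to-size ratio: Park Build 52/8≈6.5, Shelter 51/13≈3.92, Food Bank 34/10≈3.4, Library 47/22≈2.14, Meals 29/28≈1.04.
Take all of Park Build (8 person-hours, value 52) → 52 person-hours left.
Shelter: take in full, 13 person-hours for value 51 → 39 left.
Take all of Food Bank (10 person-hours, value 34) → 29 person-hours left.
Take all of Library (22 person-hours, value 47) → 7 person-hours left.
Fill the last 7 person-hours with part of Meals: 7/28 of it earns 7.25.
Total value = 191.25.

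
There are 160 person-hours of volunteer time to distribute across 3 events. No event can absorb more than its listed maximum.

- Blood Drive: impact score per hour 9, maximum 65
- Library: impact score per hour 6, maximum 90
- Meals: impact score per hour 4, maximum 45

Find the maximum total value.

Highest impact score per hour first: Blood Drive 9 > Library 6 > Meals 4.
Blood Drive takes 65 to reach its cap of 65 → 95 left.
Library takes 90 to reach its cap of 90 → 5 left.
Meals has room for 45 but only 5 remain, so it gets 5.
Total = 9×65 + 6×90 + 4×5 = 1145.

1145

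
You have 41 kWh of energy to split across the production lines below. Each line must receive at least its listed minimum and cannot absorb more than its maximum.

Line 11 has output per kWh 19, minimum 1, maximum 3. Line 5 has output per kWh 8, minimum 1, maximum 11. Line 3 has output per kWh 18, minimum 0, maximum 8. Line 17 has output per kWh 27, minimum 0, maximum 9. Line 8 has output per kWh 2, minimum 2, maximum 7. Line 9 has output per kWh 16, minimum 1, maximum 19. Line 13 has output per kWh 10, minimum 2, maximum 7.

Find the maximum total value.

Meeting every minimum uses 1+1+0+0+2+1+2 = 7 kWh, leaving 34.
Order the production lines by output per kWh: Line 17 27 > Line 11 19 > Line 3 18 > Line 9 16 > Line 13 10 > Line 5 8 > Line 8 2.
Give Line 17 9 more to hit its cap of 9 ; 25 left.
Line 11 takes 2 more to reach its cap of 3 ; 23 left.
Line 3: +8 to 8 (cap) ; 15 left.
Line 9 has room for 18 more but only 15 remain, so it gets 16.
Total = 19×3 + 8×1 + 18×8 + 27×9 + 2×2 + 16×16 + 10×2 = 732.

732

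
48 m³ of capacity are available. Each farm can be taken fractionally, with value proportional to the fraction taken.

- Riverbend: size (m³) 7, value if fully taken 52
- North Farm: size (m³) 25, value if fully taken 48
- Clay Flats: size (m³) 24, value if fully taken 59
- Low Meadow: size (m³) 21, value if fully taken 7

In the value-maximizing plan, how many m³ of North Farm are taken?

17

Best value per unit of size first: Riverbend 52/7≈7.43, Clay Flats 59/24≈2.46, North Farm 48/25≈1.92, Low Meadow 7/21≈0.333.
Riverbend: take in full, 7 m³ for value 52 — 41 left.
Take all of Clay Flats (24 m³, value 59) — 17 m³ left.
Fill the last 17 m³ with part of North Farm: 17/25 of it earns 32.64.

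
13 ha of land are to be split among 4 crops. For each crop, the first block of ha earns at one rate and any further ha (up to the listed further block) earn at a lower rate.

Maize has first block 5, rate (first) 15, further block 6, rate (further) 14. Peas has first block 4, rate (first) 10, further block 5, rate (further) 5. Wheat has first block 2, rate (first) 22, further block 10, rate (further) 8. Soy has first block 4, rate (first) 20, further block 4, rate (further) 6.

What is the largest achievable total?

227

Rank every tier by rate: Wheat/T1 22 > Soy/T1 20 > Maize/T1 15 > Maize/T2 14 > Peas/T1 10 > Wheat/T2 8 > Soy/T2 6 > Peas/T2 5.
Fill Wheat T1 block (2 at 22) ; 11 left.
Fill Soy T1 block (4 at 20) ; 7 left.
Fill Maize T1 block (5 at 15) ; 2 left.
2 remain; put them into Maize T2 at 14.
Total = 22×2 + 20×4 + 15×5 + 14×2 = 227.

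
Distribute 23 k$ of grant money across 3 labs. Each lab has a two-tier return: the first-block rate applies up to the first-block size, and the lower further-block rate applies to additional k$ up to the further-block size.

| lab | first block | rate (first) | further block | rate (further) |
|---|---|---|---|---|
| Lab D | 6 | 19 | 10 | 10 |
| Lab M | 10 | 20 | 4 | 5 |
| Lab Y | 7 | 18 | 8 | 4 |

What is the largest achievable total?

Rank every tier by rate: Lab M/T1 20 > Lab D/T1 19 > Lab Y/T1 18 > Lab D/T2 10 > Lab M/T2 5 > Lab Y/T2 4.
Lab M T1 at 20: fill all 10 → 13 left.
Fill Lab D T1 block (6 at 19) → 7 left.
Lab Y T1 at 18: fill all 7 → 0 left.
Total = 20×10 + 19×6 + 18×7 = 440.

440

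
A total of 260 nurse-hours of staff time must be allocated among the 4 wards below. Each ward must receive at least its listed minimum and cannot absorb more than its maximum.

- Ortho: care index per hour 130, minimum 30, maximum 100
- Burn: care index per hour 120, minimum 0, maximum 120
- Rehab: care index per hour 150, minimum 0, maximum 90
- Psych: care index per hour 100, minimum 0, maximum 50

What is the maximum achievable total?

34900

Meeting every minimum uses 30+0+0+0 = 30 nurse-hours, leaving 230.
Highest care index per hour first: Rehab 150 > Ortho 130 > Burn 120 > Psych 100.
Rehab: +90 to 90 (cap) → 140 left.
Ortho: +70 to 100 (cap) → 70 left.
Only 70 left; Burn takes them to reach 70.
Total = 130×100 + 120×70 + 150×90 = 34900.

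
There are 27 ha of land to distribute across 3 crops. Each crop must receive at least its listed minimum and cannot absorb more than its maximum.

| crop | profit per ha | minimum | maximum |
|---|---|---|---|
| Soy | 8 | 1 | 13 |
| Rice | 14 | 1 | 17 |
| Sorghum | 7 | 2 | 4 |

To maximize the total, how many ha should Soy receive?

Meeting every minimum uses 1+1+2 = 4 ha, leaving 23.
Rank by profit per ha: Rice 14 > Soy 8 > Sorghum 7.
Give Rice 16 more to hit its cap of 17 → 7 left.
Soy: +7 (room for 12) → 8. Pool exhausted.

8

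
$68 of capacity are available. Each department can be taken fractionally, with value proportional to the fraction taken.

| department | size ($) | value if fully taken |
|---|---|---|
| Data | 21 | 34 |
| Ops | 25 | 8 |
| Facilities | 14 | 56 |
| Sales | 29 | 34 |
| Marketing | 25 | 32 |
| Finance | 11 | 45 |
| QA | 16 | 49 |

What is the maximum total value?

Sort by value density: Finance 45/11≈4.09, Facilities 56/14≈4, QA 49/16≈3.06, Data 34/21≈1.62, Marketing 32/25≈1.28, Sales 34/29≈1.17, Ops 8/25≈0.32.
Take all of Finance (11 $, value 45) — 57 $ left.
Facilities: take in full, 14 $ for value 56 — 43 left.
Take all of QA (16 $, value 49) — 27 $ left.
Data: take in full, 21 $ for value 34 — 6 left.
Fill the last 6 $ with part of Marketing: 6/25 of it earns 7.68.
Total value = 191.68.

191.68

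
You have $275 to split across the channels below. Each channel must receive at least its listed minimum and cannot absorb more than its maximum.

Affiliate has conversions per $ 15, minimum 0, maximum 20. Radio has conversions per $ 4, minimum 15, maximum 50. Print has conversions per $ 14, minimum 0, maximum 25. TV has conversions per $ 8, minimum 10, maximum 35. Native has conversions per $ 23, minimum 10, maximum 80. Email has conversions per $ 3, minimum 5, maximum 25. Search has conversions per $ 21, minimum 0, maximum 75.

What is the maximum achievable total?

Meeting every minimum uses 0+15+0+10+10+5+0 = 40 $, leaving 235.
Order the channels by conversions per $: Native 23 > Search 21 > Affiliate 15 > Print 14 > TV 8 > Radio 4 > Email 3.
Give Native 70 more to hit its cap of 80 — 165 left.
Search takes 75 more to reach its cap of 75 — 90 left.
Give Affiliate 20 more to hit its cap of 20 — 70 left.
Print takes 25 more to reach its cap of 25 — 45 left.
TV takes 25 more to reach its cap of 35 — 20 left.
Radio has room for 35 more but only 20 remain, so it gets 35.
Total = 15×20 + 4×35 + 14×25 + 8×35 + 23×80 + 3×5 + 21×75 = 4500.

4500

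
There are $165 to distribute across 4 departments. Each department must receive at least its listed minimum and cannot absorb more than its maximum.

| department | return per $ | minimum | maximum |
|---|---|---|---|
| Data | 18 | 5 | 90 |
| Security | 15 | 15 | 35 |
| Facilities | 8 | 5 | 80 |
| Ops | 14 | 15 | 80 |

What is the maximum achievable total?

2675

Meeting every minimum uses 5+15+5+15 = 40 $, leaving 125.
Rank by return per $: Data 18 > Security 15 > Ops 14 > Facilities 8.
Data: +85 to 90 (cap) — 40 left.
Give Security 20 more to hit its cap of 35 — 20 left.
Ops has room for 65 more but only 20 remain, so it gets 35.
Total = 18×90 + 15×35 + 8×5 + 14×35 = 2675.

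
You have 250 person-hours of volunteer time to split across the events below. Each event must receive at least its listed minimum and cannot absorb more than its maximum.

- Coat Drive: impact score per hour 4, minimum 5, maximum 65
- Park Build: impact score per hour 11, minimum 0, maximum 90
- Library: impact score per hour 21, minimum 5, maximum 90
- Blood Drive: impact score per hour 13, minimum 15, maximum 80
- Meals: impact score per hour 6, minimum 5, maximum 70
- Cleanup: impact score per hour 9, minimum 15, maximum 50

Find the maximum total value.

3720

Meeting every minimum uses 5+0+5+15+5+15 = 45 person-hours, leaving 205.
Rank by impact score per hour: Library 21 > Blood Drive 13 > Park Build 11 > Cleanup 9 > Meals 6 > Coat Drive 4.
Library: +85 to 90 (cap) → 120 left.
Give Blood Drive 65 more to hit its cap of 80 → 55 left.
Park Build has room for 90 more but only 55 remain, so it gets 55.
Total = 4×5 + 11×55 + 21×90 + 13×80 + 6×5 + 9×15 = 3720.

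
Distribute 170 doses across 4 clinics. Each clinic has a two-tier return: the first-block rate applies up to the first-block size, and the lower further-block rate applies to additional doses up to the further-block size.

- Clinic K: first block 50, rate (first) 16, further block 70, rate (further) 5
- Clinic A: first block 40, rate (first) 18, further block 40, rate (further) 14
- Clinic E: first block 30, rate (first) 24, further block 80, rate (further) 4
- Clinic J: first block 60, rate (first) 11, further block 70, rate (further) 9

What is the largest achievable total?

2910

Rank every tier by rate: Clinic E/tier1 24 > Clinic A/tier1 18 > Clinic K/tier1 16 > Clinic A/tier2 14 > Clinic J/tier1 11 > Clinic J/tier2 9 > Clinic K/tier2 5 > Clinic E/tier2 4.
Clinic E/tier1 (24): +30 → 140 left.
Clinic A tier1 at 18: fill all 40 → 100 left.
Clinic K/tier1 (16): +50 → 50 left.
Clinic A/tier2 (14): +40 → 10 left.
Clinic J tier1 at 11: only 10 left, fill 10.
Total = 24×30 + 18×40 + 16×50 + 14×40 + 11×10 = 2910.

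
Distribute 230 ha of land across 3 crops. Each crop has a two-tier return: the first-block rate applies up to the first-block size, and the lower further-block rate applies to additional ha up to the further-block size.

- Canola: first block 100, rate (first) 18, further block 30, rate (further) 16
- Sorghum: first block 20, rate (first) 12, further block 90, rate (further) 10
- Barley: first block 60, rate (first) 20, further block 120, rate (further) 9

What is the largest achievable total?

3920

Order all 6 blocks by rate: Barley/first 20 > Canola/first 18 > Canola/second 16 > Sorghum/first 12 > Sorghum/second 10 > Barley/second 9.
Barley/first (20): +60 ; 170 left.
Fill Canola first block (100 at 18) ; 70 left.
Canola second at 16: fill all 30 ; 40 left.
Fill Sorghum first block (20 at 12) ; 20 left.
Sorghum/second: +20 of 90 at 10; pool empty.
Total = 20×60 + 18×100 + 16×30 + 12×20 + 10×20 = 3920.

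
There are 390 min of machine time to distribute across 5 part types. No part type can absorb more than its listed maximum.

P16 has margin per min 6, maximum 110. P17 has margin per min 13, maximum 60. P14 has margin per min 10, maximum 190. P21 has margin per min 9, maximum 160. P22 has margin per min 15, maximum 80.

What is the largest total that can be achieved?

4420

Order the part types by margin per min: P22 15 > P17 13 > P14 10 > P21 9 > P16 6.
Give P22 80 to hit its cap of 80 — 310 left.
P17 takes 60 to reach its cap of 60 — 250 left.
P14: +190 to 190 (cap) — 60 left.
Only 60 left; P21 takes them to reach 60.
Total = 13×60 + 10×190 + 9×60 + 15×80 = 4420.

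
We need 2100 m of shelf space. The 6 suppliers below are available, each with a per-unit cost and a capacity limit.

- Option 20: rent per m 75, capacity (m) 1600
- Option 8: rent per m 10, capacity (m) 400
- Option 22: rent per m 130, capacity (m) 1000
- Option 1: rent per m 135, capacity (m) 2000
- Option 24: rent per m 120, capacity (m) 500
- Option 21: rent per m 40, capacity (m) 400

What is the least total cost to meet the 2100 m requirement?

117500

Fill from the cheapest supplier first.
Take 400 from Option 8 at 10 — need 1700 more.
Option 21 (40): use full 400 — 1300 m to go.
Option 20 (75): take the remaining 1300 — done.
Option 24, Option 22, Option 1: unused.
Cost = 400×10 + 400×40 + 1300×75 = 117500.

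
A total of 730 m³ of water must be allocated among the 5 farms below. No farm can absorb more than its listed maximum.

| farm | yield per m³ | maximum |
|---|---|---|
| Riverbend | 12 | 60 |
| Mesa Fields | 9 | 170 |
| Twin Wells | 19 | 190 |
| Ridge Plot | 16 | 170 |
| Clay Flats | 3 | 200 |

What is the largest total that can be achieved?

Rank by yield per m³: Twin Wells 19 > Ridge Plot 16 > Riverbend 12 > Mesa Fields 9 > Clay Flats 3.
Twin Wells: +190 to 190 (cap) → 540 left.
Ridge Plot takes 170 to reach its cap of 170 → 370 left.
Riverbend: +60 to 60 (cap) → 310 left.
Mesa Fields: +170 to 170 (cap) → 140 left.
Clay Flats: +140 (room for 200) → 140. Pool exhausted.
Total = 12×60 + 9×170 + 19×190 + 16×170 + 3×140 = 9000.

9000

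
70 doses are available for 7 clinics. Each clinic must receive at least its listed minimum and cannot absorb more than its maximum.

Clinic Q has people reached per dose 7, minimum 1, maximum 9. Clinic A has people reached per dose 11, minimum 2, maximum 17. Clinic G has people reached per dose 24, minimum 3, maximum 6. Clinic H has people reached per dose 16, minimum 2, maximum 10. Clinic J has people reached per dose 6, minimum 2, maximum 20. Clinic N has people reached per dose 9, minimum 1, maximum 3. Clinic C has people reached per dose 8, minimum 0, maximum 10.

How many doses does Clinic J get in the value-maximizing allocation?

15

Meeting every minimum uses 1+2+3+2+2+1+0 = 11 doses, leaving 59.
Highest people reached per dose first: Clinic G 24 > Clinic H 16 > Clinic A 11 > Clinic N 9 > Clinic C 8 > Clinic Q 7 > Clinic J 6.
Clinic G takes 3 more to reach its cap of 6 — 56 left.
Give Clinic H 8 more to hit its cap of 10 — 48 left.
Clinic A takes 15 more to reach its cap of 17 — 33 left.
Clinic N takes 2 more to reach its cap of 3 — 31 left.
Clinic C takes 10 more to reach its cap of 10 — 21 left.
Clinic Q: +8 to 9 (cap) — 13 left.
Only 13 left; Clinic J takes them to reach 15.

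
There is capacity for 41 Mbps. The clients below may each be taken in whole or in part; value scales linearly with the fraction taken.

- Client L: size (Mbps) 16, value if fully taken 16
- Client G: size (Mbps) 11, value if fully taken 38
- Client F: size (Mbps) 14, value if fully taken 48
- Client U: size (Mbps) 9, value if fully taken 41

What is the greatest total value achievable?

Sort by value density: Client U 41/9≈4.56, Client G 38/11≈3.45, Client F 48/14≈3.43, Client L 16/16≈1.
Client U: take in full, 9 Mbps for value 41 ; 32 left.
Client G: take in full, 11 Mbps for value 38 ; 21 left.
Client F: take in full, 14 Mbps for value 48 ; 7 left.
Fill the last 7 Mbps with part of Client L: 7/16 of it earns 7.
Total value = 134.

134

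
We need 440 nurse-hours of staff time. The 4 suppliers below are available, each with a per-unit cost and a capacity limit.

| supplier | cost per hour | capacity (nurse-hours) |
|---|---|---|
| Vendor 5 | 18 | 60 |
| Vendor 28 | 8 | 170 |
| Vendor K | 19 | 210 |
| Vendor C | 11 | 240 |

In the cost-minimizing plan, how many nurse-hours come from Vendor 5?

30

Fill from the cheapest supplier first.
Take 170 from Vendor 28 at 8 ; need 270 more.
Take 240 from Vendor C at 11 ; need 30 more.
Take 30 from Vendor 5 at 18 to finish.
Vendor K: unused.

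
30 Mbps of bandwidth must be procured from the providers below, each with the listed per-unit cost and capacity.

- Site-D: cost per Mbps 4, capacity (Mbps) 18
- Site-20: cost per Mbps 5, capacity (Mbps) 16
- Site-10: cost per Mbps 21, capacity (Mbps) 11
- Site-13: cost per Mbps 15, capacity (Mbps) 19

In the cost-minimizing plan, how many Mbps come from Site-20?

Cheapest first:
Take 18 from Site-D at 4 → need 12 more.
Take 12 from Site-20 at 5 to finish.
Site-13, Site-10: unused.

12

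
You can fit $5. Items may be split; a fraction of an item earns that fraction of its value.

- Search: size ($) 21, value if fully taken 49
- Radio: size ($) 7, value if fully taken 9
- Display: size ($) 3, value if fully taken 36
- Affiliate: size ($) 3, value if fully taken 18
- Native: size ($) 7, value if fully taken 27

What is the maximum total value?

48

Sort by value density: Display 36/3≈12, Affiliate 18/3≈6, Native 27/7≈3.86, Search 49/21≈2.33, Radio 9/7≈1.29.
All 3 $ of Display fit (value 36) → 2 remain.
2 $ left: a 2/3 share of Affiliate gives 18×2/3 = 12.
Total value = 48.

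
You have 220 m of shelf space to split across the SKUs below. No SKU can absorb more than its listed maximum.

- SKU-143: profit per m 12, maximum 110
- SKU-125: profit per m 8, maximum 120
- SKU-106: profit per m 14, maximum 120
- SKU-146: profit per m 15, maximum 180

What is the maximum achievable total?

3260

Order the SKUs by profit per m: SKU-146 15 > SKU-106 14 > SKU-143 12 > SKU-125 8.
SKU-146: +180 to 180 (cap) ; 40 left.
SKU-106: +40 (room for 120) → 40. Pool exhausted.
Total = 14×40 + 15×180 = 3260.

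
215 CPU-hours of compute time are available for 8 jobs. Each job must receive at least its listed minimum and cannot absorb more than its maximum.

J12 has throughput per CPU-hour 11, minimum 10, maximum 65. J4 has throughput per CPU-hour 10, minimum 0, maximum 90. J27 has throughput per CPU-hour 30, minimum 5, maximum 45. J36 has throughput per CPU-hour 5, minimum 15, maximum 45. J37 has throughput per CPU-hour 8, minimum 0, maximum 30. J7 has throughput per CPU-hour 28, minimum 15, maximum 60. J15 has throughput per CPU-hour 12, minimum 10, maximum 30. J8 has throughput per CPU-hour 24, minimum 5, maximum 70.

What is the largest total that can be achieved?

5075

Meeting every minimum uses 10+0+5+15+0+15+10+5 = 60 CPU-hours, leaving 155.
Order the jobs by throughput per CPU-hour: J27 30 > J7 28 > J8 24 > J15 12 > J12 11 > J4 10 > J37 8 > J36 5.
J27: +40 to 45 (cap) — 115 left.
J7 takes 45 more to reach its cap of 60 — 70 left.
J8: +65 to 70 (cap) — 5 left.
Only 5 left; J15 takes them to reach 15.
Total = 11×10 + 30×45 + 5×15 + 28×60 + 12×15 + 24×70 = 5075.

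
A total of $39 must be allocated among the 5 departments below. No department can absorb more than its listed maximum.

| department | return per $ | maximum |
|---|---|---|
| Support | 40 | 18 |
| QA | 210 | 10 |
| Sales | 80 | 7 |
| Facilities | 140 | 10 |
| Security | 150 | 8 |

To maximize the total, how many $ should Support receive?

Highest return per $ first: QA 210 > Security 150 > Facilities 140 > Sales 80 > Support 40.
Give QA 10 to hit its cap of 10 — 29 left.
Security takes 8 to reach its cap of 8 — 21 left.
Facilities takes 10 to reach its cap of 10 — 11 left.
Give Sales 7 to hit its cap of 7 — 4 left.
Support has room for 18 but only 4 remain, so it gets 4.

4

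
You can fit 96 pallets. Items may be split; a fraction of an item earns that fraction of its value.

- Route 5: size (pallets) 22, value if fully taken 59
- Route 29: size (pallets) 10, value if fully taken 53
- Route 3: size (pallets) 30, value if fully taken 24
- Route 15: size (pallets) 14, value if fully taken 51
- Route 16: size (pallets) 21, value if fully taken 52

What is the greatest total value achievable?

238.2

Sort by value density: Route 29 53/10≈5.3, Route 15 51/14≈3.64, Route 5 59/22≈2.68, Route 16 52/21≈2.48, Route 3 24/30≈0.8.
All 10 pallets of Route 29 fit (value 53) ; 86 remain.
All 14 pallets of Route 15 fit (value 51) ; 72 remain.
Take all of Route 5 (22 pallets, value 59) ; 50 pallets left.
All 21 pallets of Route 16 fit (value 52) ; 29 remain.
Fill the last 29 pallets with part of Route 3: 29/30 of it earns 23.2.
Total value = 238.2.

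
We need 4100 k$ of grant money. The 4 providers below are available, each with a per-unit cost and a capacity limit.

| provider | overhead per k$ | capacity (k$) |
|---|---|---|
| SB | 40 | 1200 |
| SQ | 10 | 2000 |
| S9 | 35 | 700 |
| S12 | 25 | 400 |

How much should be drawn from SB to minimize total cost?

1000

Use providers in increasing cost order.
SQ at 10: take all 2000 k$ — 2100 still needed.
Take 400 from S12 at 25 — need 1700 more.
S9 (35): use full 700 — 1000 k$ to go.
SB at 40: take 1000 of its 1200 — requirement met.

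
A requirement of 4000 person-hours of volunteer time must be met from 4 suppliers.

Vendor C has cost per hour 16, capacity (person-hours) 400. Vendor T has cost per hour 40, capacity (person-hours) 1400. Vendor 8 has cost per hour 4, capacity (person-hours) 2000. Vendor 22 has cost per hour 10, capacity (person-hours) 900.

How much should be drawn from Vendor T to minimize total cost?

Use suppliers in increasing cost order.
Vendor 8 at 4: take all 2000 person-hours → 2000 still needed.
Vendor 22 (10): use full 900 → 1100 person-hours to go.
Vendor C at 16: take all 400 person-hours → 700 still needed.
Vendor T (40): take the remaining 700 → done.

700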